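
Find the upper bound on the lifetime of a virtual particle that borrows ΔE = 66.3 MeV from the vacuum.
4.964 ys

Using the energy-time uncertainty principle:
ΔEΔt ≥ ℏ/2

For a virtual particle borrowing energy ΔE, the maximum lifetime is:
Δt_max = ℏ/(2ΔE)

Converting energy:
ΔE = 66.3 MeV = 1.062e-11 J

Δt_max = (1.055e-34 J·s) / (2 × 1.062e-11 J)
Δt_max = 4.964e-24 s = 4.964 ys

Virtual particles with higher borrowed energy exist for shorter times.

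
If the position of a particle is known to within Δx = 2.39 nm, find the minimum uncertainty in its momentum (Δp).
2.206 × 10^-26 kg·m/s

Using the Heisenberg uncertainty principle:
ΔxΔp ≥ ℏ/2

The minimum uncertainty in momentum is:
Δp_min = ℏ/(2Δx)
Δp_min = (1.055e-34 J·s) / (2 × 2.390e-09 m)
Δp_min = 2.206e-26 kg·m/s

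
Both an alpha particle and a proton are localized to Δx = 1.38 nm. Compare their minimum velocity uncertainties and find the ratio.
The proton has the larger minimum velocity uncertainty, by a ratio of 4.0.

For both particles, Δp_min = ℏ/(2Δx) = 3.821e-26 kg·m/s (same for both).

The velocity uncertainty is Δv = Δp/m:
- alpha particle: Δv = 3.821e-26 / 6.645e-27 = 5.750e+00 m/s = 5.750 m/s
- proton: Δv = 3.821e-26 / 1.673e-27 = 2.284e+01 m/s = 22.844 m/s

Ratio: 2.284e+01 / 5.750e+00 = 4.0

The lighter particle has larger velocity uncertainty because Δv ∝ 1/m.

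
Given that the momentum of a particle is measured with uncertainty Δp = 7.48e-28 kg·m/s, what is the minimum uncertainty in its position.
70.493 nm

Using the Heisenberg uncertainty principle:
ΔxΔp ≥ ℏ/2

The minimum uncertainty in position is:
Δx_min = ℏ/(2Δp)
Δx_min = (1.055e-34 J·s) / (2 × 7.480e-28 kg·m/s)
Δx_min = 7.049e-08 m = 70.493 nm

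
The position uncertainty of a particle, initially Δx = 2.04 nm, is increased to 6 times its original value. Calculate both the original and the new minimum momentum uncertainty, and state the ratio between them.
Original Δp_min = 2.585 × 10^-26 kg·m/s; new Δp'_min = 4.308 × 10^-27 kg·m/s; ratio Δp'_min/Δp_min = 1/6.

From the uncertainty principle ΔxΔp ≥ ℏ/2, the minimum momentum uncertainty is Δp_min = ℏ/(2Δx).

Original (Δx = 2.04 nm = 2.040e-09 m):
Δp_min = (1.055e-34 J·s)/(2 × 2.040e-09 m) = 2.585e-26 kg·m/s

When Δx → 6Δx:
Δp'_min = ℏ/(2 × 6Δx) = (1/6) × ℏ/(2Δx) = (1/6) × Δp_min
Δp'_min = 1/6 × 2.585e-26 kg·m/s = 4.308e-27 kg·m/s

Since Δp_min ∝ 1/Δx, when Δx is increased to 6 times its original value, Δp_min decreases to 1/6 of its original value.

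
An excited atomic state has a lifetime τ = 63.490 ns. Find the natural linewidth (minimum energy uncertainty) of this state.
5.184 neV

Using the energy-time uncertainty principle:
ΔEΔt ≥ ℏ/2

The lifetime τ represents the time uncertainty Δt.
The natural linewidth (minimum energy uncertainty) is:

ΔE = ℏ/(2τ)
ΔE = (1.055e-34 J·s) / (2 × 6.349e-08 s)
ΔE = 8.305e-28 J = 5.184 neV

This natural linewidth limits the precision of spectroscopic measurements.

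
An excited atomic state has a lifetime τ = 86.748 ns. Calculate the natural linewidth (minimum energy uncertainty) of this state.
3.794 neV

Using the energy-time uncertainty principle:
ΔEΔt ≥ ℏ/2

The lifetime τ represents the time uncertainty Δt.
The natural linewidth (minimum energy uncertainty) is:

ΔE = ℏ/(2τ)
ΔE = (1.055e-34 J·s) / (2 × 8.675e-08 s)
ΔE = 6.078e-28 J = 3.794 neV

This natural linewidth limits the precision of spectroscopic measurements.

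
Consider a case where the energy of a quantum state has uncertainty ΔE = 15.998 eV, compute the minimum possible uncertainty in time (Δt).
20.572 as

Using the energy-time uncertainty principle:
ΔEΔt ≥ ℏ/2

The minimum uncertainty in time is:
Δt_min = ℏ/(2ΔE)
Δt_min = (1.055e-34 J·s) / (2 × 2.563e-18 J)
Δt_min = 2.057e-17 s = 20.572 as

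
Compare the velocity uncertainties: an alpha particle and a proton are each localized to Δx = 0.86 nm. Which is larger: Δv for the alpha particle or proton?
The proton has the larger minimum velocity uncertainty, by a ratio of 4.0.

For both particles, Δp_min = ℏ/(2Δx) = 6.131e-26 kg·m/s (same for both).

The velocity uncertainty is Δv = Δp/m:
- alpha particle: Δv = 6.131e-26 / 6.645e-27 = 9.227e+00 m/s = 9.227 m/s
- proton: Δv = 6.131e-26 / 1.673e-27 = 3.666e+01 m/s = 36.656 m/s

Ratio: 3.666e+01 / 9.227e+00 = 4.0

The lighter particle has larger velocity uncertainty because Δv ∝ 1/m.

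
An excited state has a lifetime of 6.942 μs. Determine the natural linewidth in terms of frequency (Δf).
11.463 kHz

Using the energy-time uncertainty principle and E = hf:
ΔEΔt ≥ ℏ/2
hΔf·Δt ≥ ℏ/2

The minimum frequency uncertainty is:
Δf = ℏ/(2hτ) = 1/(4πτ)
Δf = 1/(4π × 6.942e-06 s)
Δf = 1.146e+04 Hz = 11.463 kHz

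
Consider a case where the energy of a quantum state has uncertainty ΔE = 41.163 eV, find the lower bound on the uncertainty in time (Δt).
7.995 as

Using the energy-time uncertainty principle:
ΔEΔt ≥ ℏ/2

The minimum uncertainty in time is:
Δt_min = ℏ/(2ΔE)
Δt_min = (1.055e-34 J·s) / (2 × 6.595e-18 J)
Δt_min = 7.995e-18 s = 7.995 as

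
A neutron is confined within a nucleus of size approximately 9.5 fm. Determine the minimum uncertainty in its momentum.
5.550 × 10^-21 kg·m/s

Using the Heisenberg uncertainty principle:
ΔxΔp ≥ ℏ/2

With Δx ≈ L = 9.500e-15 m (the confinement size):
Δp_min = ℏ/(2Δx)
Δp_min = (1.055e-34 J·s) / (2 × 9.500e-15 m)
Δp_min = 5.550e-21 kg·m/s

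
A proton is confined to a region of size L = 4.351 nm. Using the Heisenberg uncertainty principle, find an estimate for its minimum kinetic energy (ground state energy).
274.016 neV

Using the uncertainty principle to estimate ground state energy:

1. The position uncertainty is approximately the confinement size:
   Δx ≈ L = 4.351e-09 m

2. From ΔxΔp ≥ ℏ/2, the minimum momentum uncertainty is:
   Δp ≈ ℏ/(2L) = 1.212e-26 kg·m/s

3. The kinetic energy is approximately:
   KE ≈ (Δp)²/(2m) = (1.212e-26)²/(2 × 1.673e-27 kg)
   KE ≈ 4.390e-26 J = 274.016 neV

This is an order-of-magnitude estimate of the ground state energy.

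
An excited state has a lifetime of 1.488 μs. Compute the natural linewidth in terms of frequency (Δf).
53.479 kHz

Using the energy-time uncertainty principle and E = hf:
ΔEΔt ≥ ℏ/2
hΔf·Δt ≥ ℏ/2

The minimum frequency uncertainty is:
Δf = ℏ/(2hτ) = 1/(4πτ)
Δf = 1/(4π × 1.488e-06 s)
Δf = 5.348e+04 Hz = 53.479 kHz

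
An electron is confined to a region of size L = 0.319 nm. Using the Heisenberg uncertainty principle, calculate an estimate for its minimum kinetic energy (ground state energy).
93.601 meV

Using the uncertainty principle to estimate ground state energy:

1. The position uncertainty is approximately the confinement size:
   Δx ≈ L = 3.190e-10 m

2. From ΔxΔp ≥ ℏ/2, the minimum momentum uncertainty is:
   Δp ≈ ℏ/(2L) = 1.653e-25 kg·m/s

3. The kinetic energy is approximately:
   KE ≈ (Δp)²/(2m) = (1.653e-25)²/(2 × 9.109e-31 kg)
   KE ≈ 1.500e-20 J = 93.601 meV

This is an order-of-magnitude estimate of the ground state energy.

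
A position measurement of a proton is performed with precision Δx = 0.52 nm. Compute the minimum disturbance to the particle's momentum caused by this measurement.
1.014 × 10^-25 kg·m/s

The uncertainty principle implies that measuring position disturbs momentum:
ΔxΔp ≥ ℏ/2

When we measure position with precision Δx, we necessarily introduce a momentum uncertainty:
Δp ≥ ℏ/(2Δx)
Δp_min = (1.055e-34 J·s) / (2 × 5.200e-10 m)
Δp_min = 1.014e-25 kg·m/s

The more precisely we measure position, the greater the momentum disturbance.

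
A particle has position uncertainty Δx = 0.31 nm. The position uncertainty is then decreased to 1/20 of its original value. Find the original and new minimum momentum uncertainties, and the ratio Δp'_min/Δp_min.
Original Δp_min = 1.701 × 10^-25 kg·m/s; new Δp'_min = 3.402 × 10^-24 kg·m/s; ratio Δp'_min/Δp_min = 20.

From the uncertainty principle ΔxΔp ≥ ℏ/2, the minimum momentum uncertainty is Δp_min = ℏ/(2Δx).

Original (Δx = 0.31 nm = 3.100e-10 m):
Δp_min = (1.055e-34 J·s)/(2 × 3.100e-10 m) = 1.701e-25 kg·m/s

When Δx → (1/20)Δx:
Δp'_min = ℏ/(2 × (1/20)Δx) = 20 × ℏ/(2Δx) = 20 × Δp_min
Δp'_min = 20 × 1.701e-25 kg·m/s = 3.402e-24 kg·m/s

Since Δp_min ∝ 1/Δx, when Δx is decreased to 1/20 of its original value, Δp_min increases to 20 times its original value.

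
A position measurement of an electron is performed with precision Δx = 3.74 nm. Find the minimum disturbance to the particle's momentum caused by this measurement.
1.410 × 10^-26 kg·m/s

The uncertainty principle implies that measuring position disturbs momentum:
ΔxΔp ≥ ℏ/2

When we measure position with precision Δx, we necessarily introduce a momentum uncertainty:
Δp ≥ ℏ/(2Δx)
Δp_min = (1.055e-34 J·s) / (2 × 3.740e-09 m)
Δp_min = 1.410e-26 kg·m/s

The more precisely we measure position, the greater the momentum disturbance.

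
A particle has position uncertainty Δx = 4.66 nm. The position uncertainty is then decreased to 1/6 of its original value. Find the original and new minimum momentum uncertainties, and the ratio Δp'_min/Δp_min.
Original Δp_min = 1.132 × 10^-26 kg·m/s; new Δp'_min = 6.789 × 10^-26 kg·m/s; ratio Δp'_min/Δp_min = 6.

From the uncertainty principle ΔxΔp ≥ ℏ/2, the minimum momentum uncertainty is Δp_min = ℏ/(2Δx).

Original (Δx = 4.66 nm = 4.660e-09 m):
Δp_min = (1.055e-34 J·s)/(2 × 4.660e-09 m) = 1.132e-26 kg·m/s

When Δx → (1/6)Δx:
Δp'_min = ℏ/(2 × (1/6)Δx) = 6 × ℏ/(2Δx) = 6 × Δp_min
Δp'_min = 6 × 1.132e-26 kg·m/s = 6.789e-26 kg·m/s

Since Δp_min ∝ 1/Δx, when Δx is decreased to 1/6 of its original value, Δp_min increases to 6 times its original value.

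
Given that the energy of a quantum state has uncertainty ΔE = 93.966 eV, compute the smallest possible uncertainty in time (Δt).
3.502 as

Using the energy-time uncertainty principle:
ΔEΔt ≥ ℏ/2

The minimum uncertainty in time is:
Δt_min = ℏ/(2ΔE)
Δt_min = (1.055e-34 J·s) / (2 × 1.506e-17 J)
Δt_min = 3.502e-18 s = 3.502 as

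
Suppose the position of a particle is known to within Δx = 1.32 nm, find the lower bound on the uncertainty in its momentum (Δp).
3.995 × 10^-26 kg·m/s

Using the Heisenberg uncertainty principle:
ΔxΔp ≥ ℏ/2

The minimum uncertainty in momentum is:
Δp_min = ℏ/(2Δx)
Δp_min = (1.055e-34 J·s) / (2 × 1.320e-09 m)
Δp_min = 3.995e-26 kg·m/s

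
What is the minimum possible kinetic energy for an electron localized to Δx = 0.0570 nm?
2.932 eV

Localizing a particle requires giving it sufficient momentum uncertainty:

1. From uncertainty principle: Δp ≥ ℏ/(2Δx)
   Δp_min = (1.055e-34 J·s) / (2 × 5.700e-11 m)
   Δp_min = 9.251e-25 kg·m/s

2. This momentum uncertainty corresponds to kinetic energy:
   KE ≈ (Δp)²/(2m) = (9.251e-25)²/(2 × 9.109e-31 kg)
   KE = 4.697e-19 J = 2.932 eV

Tighter localization requires more energy.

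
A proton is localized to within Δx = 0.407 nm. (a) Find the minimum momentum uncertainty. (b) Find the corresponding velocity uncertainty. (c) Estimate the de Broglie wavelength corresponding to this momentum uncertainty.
(a) Δp_min = 1.296 × 10^-25 kg·m/s
(b) Δv_min = 77.456 m/s
(c) λ_dB = 5.115 nm

Step-by-step:

(a) From the uncertainty principle:
Δp_min = ℏ/(2Δx) = (1.055e-34 J·s)/(2 × 4.070e-10 m) = 1.296e-25 kg·m/s

(b) The velocity uncertainty:
Δv = Δp/m = (1.296e-25 kg·m/s)/(1.673e-27 kg) = 7.746e+01 m/s = 77.456 m/s

(c) The de Broglie wavelength for this momentum:
λ = h/p = (6.626e-34 J·s)/(1.296e-25 kg·m/s) = 5.115e-09 m = 5.115 nm

Note: The de Broglie wavelength is comparable to the localization size, as expected from wave-particle duality.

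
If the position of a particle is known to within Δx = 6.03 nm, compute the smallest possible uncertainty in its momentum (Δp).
8.744 × 10^-27 kg·m/s

Using the Heisenberg uncertainty principle:
ΔxΔp ≥ ℏ/2

The minimum uncertainty in momentum is:
Δp_min = ℏ/(2Δx)
Δp_min = (1.055e-34 J·s) / (2 × 6.030e-09 m)
Δp_min = 8.744e-27 kg·m/s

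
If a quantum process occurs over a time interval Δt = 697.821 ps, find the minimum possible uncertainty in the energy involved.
471.619 neV

Using the energy-time uncertainty principle:
ΔEΔt ≥ ℏ/2

The minimum uncertainty in energy is:
ΔE_min = ℏ/(2Δt)
ΔE_min = (1.055e-34 J·s) / (2 × 6.978e-10 s)
ΔE_min = 7.556e-26 J = 471.619 neV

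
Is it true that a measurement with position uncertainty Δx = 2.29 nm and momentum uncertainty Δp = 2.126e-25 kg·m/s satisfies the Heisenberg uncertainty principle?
Yes, it satisfies the uncertainty principle.

Calculate the product ΔxΔp:
ΔxΔp = (2.290e-09 m) × (2.126e-25 kg·m/s)
ΔxΔp = 4.869e-34 J·s

Compare to the minimum allowed value ℏ/2:
ℏ/2 = 5.273e-35 J·s

Since ΔxΔp = 4.869e-34 J·s ≥ 5.273e-35 J·s = ℏ/2,
the measurement satisfies the uncertainty principle.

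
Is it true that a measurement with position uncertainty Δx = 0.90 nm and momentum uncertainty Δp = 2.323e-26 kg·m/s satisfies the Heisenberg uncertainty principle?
No, it violates the uncertainty principle (impossible measurement).

Calculate the product ΔxΔp:
ΔxΔp = (9.000e-10 m) × (2.323e-26 kg·m/s)
ΔxΔp = 2.091e-35 J·s

Compare to the minimum allowed value ℏ/2:
ℏ/2 = 5.273e-35 J·s

Since ΔxΔp = 2.091e-35 J·s < 5.273e-35 J·s = ℏ/2,
the measurement violates the uncertainty principle.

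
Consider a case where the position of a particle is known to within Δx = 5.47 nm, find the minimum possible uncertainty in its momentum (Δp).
9.640 × 10^-27 kg·m/s

Using the Heisenberg uncertainty principle:
ΔxΔp ≥ ℏ/2

The minimum uncertainty in momentum is:
Δp_min = ℏ/(2Δx)
Δp_min = (1.055e-34 J·s) / (2 × 5.470e-09 m)
Δp_min = 9.640e-27 kg·m/s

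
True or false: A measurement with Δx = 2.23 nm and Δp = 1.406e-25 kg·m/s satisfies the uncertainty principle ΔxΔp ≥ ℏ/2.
Yes, it satisfies the uncertainty principle.

Calculate the product ΔxΔp:
ΔxΔp = (2.230e-09 m) × (1.406e-25 kg·m/s)
ΔxΔp = 3.135e-34 J·s

Compare to the minimum allowed value ℏ/2:
ℏ/2 = 5.273e-35 J·s

Since ΔxΔp = 3.135e-34 J·s ≥ 5.273e-35 J·s = ℏ/2,
the measurement satisfies the uncertainty principle.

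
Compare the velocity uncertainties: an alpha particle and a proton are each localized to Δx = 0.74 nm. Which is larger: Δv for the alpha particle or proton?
The proton has the larger minimum velocity uncertainty, by a ratio of 4.0.

For both particles, Δp_min = ℏ/(2Δx) = 7.125e-26 kg·m/s (same for both).

The velocity uncertainty is Δv = Δp/m:
- alpha particle: Δv = 7.125e-26 / 6.645e-27 = 1.072e+01 m/s = 10.724 m/s
- proton: Δv = 7.125e-26 / 1.673e-27 = 4.260e+01 m/s = 42.601 m/s

Ratio: 4.260e+01 / 1.072e+01 = 4.0

The lighter particle has larger velocity uncertainty because Δv ∝ 1/m.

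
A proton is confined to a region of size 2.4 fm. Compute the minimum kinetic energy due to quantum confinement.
900.599 keV

Using the uncertainty principle:

1. Position uncertainty: Δx ≈ 2.400e-15 m
2. Minimum momentum uncertainty: Δp = ℏ/(2Δx) = 2.197e-20 kg·m/s
3. Minimum kinetic energy:
   KE = (Δp)²/(2m) = (2.197e-20)²/(2 × 1.673e-27 kg)
   KE = 1.443e-13 J = 900.599 keV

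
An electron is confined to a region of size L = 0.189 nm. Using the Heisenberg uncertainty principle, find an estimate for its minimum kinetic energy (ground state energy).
266.649 meV

Using the uncertainty principle to estimate ground state energy:

1. The position uncertainty is approximately the confinement size:
   Δx ≈ L = 1.890e-10 m

2. From ΔxΔp ≥ ℏ/2, the minimum momentum uncertainty is:
   Δp ≈ ℏ/(2L) = 2.790e-25 kg·m/s

3. The kinetic energy is approximately:
   KE ≈ (Δp)²/(2m) = (2.790e-25)²/(2 × 9.109e-31 kg)
   KE ≈ 4.272e-20 J = 266.649 meV

This is an order-of-magnitude estimate of the ground state energy.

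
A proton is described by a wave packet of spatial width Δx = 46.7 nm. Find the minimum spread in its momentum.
1.129 × 10^-27 kg·m/s

For a wave packet, the spatial width Δx and momentum spread Δp are related by the uncertainty principle:
ΔxΔp ≥ ℏ/2

The minimum momentum spread is:
Δp_min = ℏ/(2Δx)
Δp_min = (1.055e-34 J·s) / (2 × 4.670e-08 m)
Δp_min = 1.129e-27 kg·m/s

A wave packet cannot have both a well-defined position and well-defined momentum.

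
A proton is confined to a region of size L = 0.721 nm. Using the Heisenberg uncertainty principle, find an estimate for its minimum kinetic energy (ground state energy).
9.979 μeV

Using the uncertainty principle to estimate ground state energy:

1. The position uncertainty is approximately the confinement size:
   Δx ≈ L = 7.210e-10 m

2. From ΔxΔp ≥ ℏ/2, the minimum momentum uncertainty is:
   Δp ≈ ℏ/(2L) = 7.313e-26 kg·m/s

3. The kinetic energy is approximately:
   KE ≈ (Δp)²/(2m) = (7.313e-26)²/(2 × 1.673e-27 kg)
   KE ≈ 1.599e-24 J = 9.979 μeV

This is an order-of-magnitude estimate of the ground state energy.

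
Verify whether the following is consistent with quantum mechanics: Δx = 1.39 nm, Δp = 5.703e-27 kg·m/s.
No, it violates the uncertainty principle (impossible measurement).

Calculate the product ΔxΔp:
ΔxΔp = (1.390e-09 m) × (5.703e-27 kg·m/s)
ΔxΔp = 7.927e-36 J·s

Compare to the minimum allowed value ℏ/2:
ℏ/2 = 5.273e-35 J·s

Since ΔxΔp = 7.927e-36 J·s < 5.273e-35 J·s = ℏ/2,
the measurement violates the uncertainty principle.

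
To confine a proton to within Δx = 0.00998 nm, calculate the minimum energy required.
52.083 meV

Localizing a particle requires giving it sufficient momentum uncertainty:

1. From uncertainty principle: Δp ≥ ℏ/(2Δx)
   Δp_min = (1.055e-34 J·s) / (2 × 9.980e-12 m)
   Δp_min = 5.283e-24 kg·m/s

2. This momentum uncertainty corresponds to kinetic energy:
   KE ≈ (Δp)²/(2m) = (5.283e-24)²/(2 × 1.673e-27 kg)
   KE = 8.345e-21 J = 52.083 meV

Tighter localization requires more energy.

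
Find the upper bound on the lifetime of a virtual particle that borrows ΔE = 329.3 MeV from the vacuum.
9.994 × 10^-25 s

Using the energy-time uncertainty principle:
ΔEΔt ≥ ℏ/2

For a virtual particle borrowing energy ΔE, the maximum lifetime is:
Δt_max = ℏ/(2ΔE)

Converting energy:
ΔE = 329.3 MeV = 5.276e-11 J

Δt_max = (1.055e-34 J·s) / (2 × 5.276e-11 J)
Δt_max = 9.994e-25 s = 9.994 × 10^-25 s

Virtual particles with higher borrowed energy exist for shorter times.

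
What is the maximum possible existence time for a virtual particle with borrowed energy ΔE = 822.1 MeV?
4.003 × 10^-25 s

Using the energy-time uncertainty principle:
ΔEΔt ≥ ℏ/2

For a virtual particle borrowing energy ΔE, the maximum lifetime is:
Δt_max = ℏ/(2ΔE)

Converting energy:
ΔE = 822.1 MeV = 1.317e-10 J

Δt_max = (1.055e-34 J·s) / (2 × 1.317e-10 J)
Δt_max = 4.003e-25 s = 4.003 × 10^-25 s

Virtual particles with higher borrowed energy exist for shorter times.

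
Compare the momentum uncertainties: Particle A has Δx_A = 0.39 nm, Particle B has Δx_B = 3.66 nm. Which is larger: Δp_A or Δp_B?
Particle A has the larger minimum momentum uncertainty, by a factor of 9.38.

For each particle, the minimum momentum uncertainty is Δp_min = ℏ/(2Δx):

Particle A: Δp_A = ℏ/(2×3.900e-10 m) = 1.352e-25 kg·m/s
Particle B: Δp_B = ℏ/(2×3.660e-09 m) = 1.441e-26 kg·m/s

Ratio: Δp_A/Δp_B = 9.38

Since Δp_min ∝ 1/Δx, the particle with smaller position uncertainty (A) has larger momentum uncertainty.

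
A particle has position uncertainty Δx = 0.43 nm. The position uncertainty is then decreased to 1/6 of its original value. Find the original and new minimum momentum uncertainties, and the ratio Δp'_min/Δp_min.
Original Δp_min = 1.226 × 10^-25 kg·m/s; new Δp'_min = 7.357 × 10^-25 kg·m/s; ratio Δp'_min/Δp_min = 6.

From the uncertainty principle ΔxΔp ≥ ℏ/2, the minimum momentum uncertainty is Δp_min = ℏ/(2Δx).

Original (Δx = 0.43 nm = 4.300e-10 m):
Δp_min = (1.055e-34 J·s)/(2 × 4.300e-10 m) = 1.226e-25 kg·m/s

When Δx → (1/6)Δx:
Δp'_min = ℏ/(2 × (1/6)Δx) = 6 × ℏ/(2Δx) = 6 × Δp_min
Δp'_min = 6 × 1.226e-25 kg·m/s = 7.357e-25 kg·m/s

Since Δp_min ∝ 1/Δx, when Δx is decreased to 1/6 of its original value, Δp_min increases to 6 times its original value.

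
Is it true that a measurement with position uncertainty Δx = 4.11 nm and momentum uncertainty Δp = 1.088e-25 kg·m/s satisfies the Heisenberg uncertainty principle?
Yes, it satisfies the uncertainty principle.

Calculate the product ΔxΔp:
ΔxΔp = (4.110e-09 m) × (1.088e-25 kg·m/s)
ΔxΔp = 4.472e-34 J·s

Compare to the minimum allowed value ℏ/2:
ℏ/2 = 5.273e-35 J·s

Since ΔxΔp = 4.472e-34 J·s ≥ 5.273e-35 J·s = ℏ/2,
the measurement satisfies the uncertainty principle.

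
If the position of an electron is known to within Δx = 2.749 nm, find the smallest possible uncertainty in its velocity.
21.056 km/s

Using the Heisenberg uncertainty principle and Δp = mΔv:
ΔxΔp ≥ ℏ/2
Δx(mΔv) ≥ ℏ/2

The minimum uncertainty in velocity is:
Δv_min = ℏ/(2mΔx)
Δv_min = (1.055e-34 J·s) / (2 × 9.109e-31 kg × 2.749e-09 m)
Δv_min = 2.106e+04 m/s = 21.056 km/s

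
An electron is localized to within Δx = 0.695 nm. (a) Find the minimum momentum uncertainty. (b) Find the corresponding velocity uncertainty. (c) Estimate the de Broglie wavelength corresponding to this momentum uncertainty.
(a) Δp_min = 7.587 × 10^-26 kg·m/s
(b) Δv_min = 83.286 km/s
(c) λ_dB = 8.734 nm

Step-by-step:

(a) From the uncertainty principle:
Δp_min = ℏ/(2Δx) = (1.055e-34 J·s)/(2 × 6.950e-10 m) = 7.587e-26 kg·m/s

(b) The velocity uncertainty:
Δv = Δp/m = (7.587e-26 kg·m/s)/(9.109e-31 kg) = 8.329e+04 m/s = 83.286 km/s

(c) The de Broglie wavelength for this momentum:
λ = h/p = (6.626e-34 J·s)/(7.587e-26 kg·m/s) = 8.734e-09 m = 8.734 nm

Note: The de Broglie wavelength is comparable to the localization size, as expected from wave-particle duality.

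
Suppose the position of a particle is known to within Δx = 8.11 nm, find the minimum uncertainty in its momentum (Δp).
6.502 × 10^-27 kg·m/s

Using the Heisenberg uncertainty principle:
ΔxΔp ≥ ℏ/2

The minimum uncertainty in momentum is:
Δp_min = ℏ/(2Δx)
Δp_min = (1.055e-34 J·s) / (2 × 8.110e-09 m)
Δp_min = 6.502e-27 kg·m/s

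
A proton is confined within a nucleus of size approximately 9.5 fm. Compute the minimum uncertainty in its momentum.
5.550 × 10^-21 kg·m/s

Using the Heisenberg uncertainty principle:
ΔxΔp ≥ ℏ/2

With Δx ≈ L = 9.500e-15 m (the confinement size):
Δp_min = ℏ/(2Δx)
Δp_min = (1.055e-34 J·s) / (2 × 9.500e-15 m)
Δp_min = 5.550e-21 kg·m/s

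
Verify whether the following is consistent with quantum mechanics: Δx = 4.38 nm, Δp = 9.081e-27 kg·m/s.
No, it violates the uncertainty principle (impossible measurement).

Calculate the product ΔxΔp:
ΔxΔp = (4.380e-09 m) × (9.081e-27 kg·m/s)
ΔxΔp = 3.977e-35 J·s

Compare to the minimum allowed value ℏ/2:
ℏ/2 = 5.273e-35 J·s

Since ΔxΔp = 3.977e-35 J·s < 5.273e-35 J·s = ℏ/2,
the measurement violates the uncertainty principle.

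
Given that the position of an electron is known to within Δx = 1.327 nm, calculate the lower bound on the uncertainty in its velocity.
43.620 km/s

Using the Heisenberg uncertainty principle and Δp = mΔv:
ΔxΔp ≥ ℏ/2
Δx(mΔv) ≥ ℏ/2

The minimum uncertainty in velocity is:
Δv_min = ℏ/(2mΔx)
Δv_min = (1.055e-34 J·s) / (2 × 9.109e-31 kg × 1.327e-09 m)
Δv_min = 4.362e+04 m/s = 43.620 km/s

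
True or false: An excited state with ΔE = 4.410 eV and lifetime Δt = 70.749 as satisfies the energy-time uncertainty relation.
No, it violates the uncertainty relation.

Calculate the product ΔEΔt:
ΔE = 4.410 eV = 7.066e-19 J
ΔEΔt = (7.066e-19 J) × (7.075e-17 s)
ΔEΔt = 4.999e-35 J·s

Compare to the minimum allowed value ℏ/2:
ℏ/2 = 5.273e-35 J·s

Since ΔEΔt = 4.999e-35 J·s < 5.273e-35 J·s = ℏ/2,
this violates the uncertainty relation.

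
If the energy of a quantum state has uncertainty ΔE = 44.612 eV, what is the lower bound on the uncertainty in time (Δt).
7.377 as

Using the energy-time uncertainty principle:
ΔEΔt ≥ ℏ/2

The minimum uncertainty in time is:
Δt_min = ℏ/(2ΔE)
Δt_min = (1.055e-34 J·s) / (2 × 7.148e-18 J)
Δt_min = 7.377e-18 s = 7.377 as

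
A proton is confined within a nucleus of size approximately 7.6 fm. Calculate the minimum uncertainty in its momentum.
6.938 × 10^-21 kg·m/s

Using the Heisenberg uncertainty principle:
ΔxΔp ≥ ℏ/2

With Δx ≈ L = 7.600e-15 m (the confinement size):
Δp_min = ℏ/(2Δx)
Δp_min = (1.055e-34 J·s) / (2 × 7.600e-15 m)
Δp_min = 6.938e-21 kg·m/s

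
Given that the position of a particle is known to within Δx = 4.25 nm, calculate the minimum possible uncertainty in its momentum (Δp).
1.241 × 10^-26 kg·m/s

Using the Heisenberg uncertainty principle:
ΔxΔp ≥ ℏ/2

The minimum uncertainty in momentum is:
Δp_min = ℏ/(2Δx)
Δp_min = (1.055e-34 J·s) / (2 × 4.250e-09 m)
Δp_min = 1.241e-26 kg·m/s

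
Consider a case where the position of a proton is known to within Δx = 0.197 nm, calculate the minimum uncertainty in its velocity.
160.023 m/s

Using the Heisenberg uncertainty principle and Δp = mΔv:
ΔxΔp ≥ ℏ/2
Δx(mΔv) ≥ ℏ/2

The minimum uncertainty in velocity is:
Δv_min = ℏ/(2mΔx)
Δv_min = (1.055e-34 J·s) / (2 × 1.673e-27 kg × 1.970e-10 m)
Δv_min = 1.600e+02 m/s = 160.023 m/s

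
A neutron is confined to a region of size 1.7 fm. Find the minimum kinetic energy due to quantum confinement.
1.792 MeV

Using the uncertainty principle:

1. Position uncertainty: Δx ≈ 1.700e-15 m
2. Minimum momentum uncertainty: Δp = ℏ/(2Δx) = 3.102e-20 kg·m/s
3. Minimum kinetic energy:
   KE = (Δp)²/(2m) = (3.102e-20)²/(2 × 1.675e-27 kg)
   KE = 2.872e-13 J = 1.792 MeV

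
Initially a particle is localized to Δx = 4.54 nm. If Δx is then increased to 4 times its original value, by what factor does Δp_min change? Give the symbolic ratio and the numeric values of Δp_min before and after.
Original Δp_min = 1.161 × 10^-26 kg·m/s; new Δp'_min = 2.904 × 10^-27 kg·m/s; ratio Δp'_min/Δp_min = 1/4.

From the uncertainty principle ΔxΔp ≥ ℏ/2, the minimum momentum uncertainty is Δp_min = ℏ/(2Δx).

Original (Δx = 4.54 nm = 4.540e-09 m):
Δp_min = (1.055e-34 J·s)/(2 × 4.540e-09 m) = 1.161e-26 kg·m/s

When Δx → 4Δx:
Δp'_min = ℏ/(2 × 4Δx) = (1/4) × ℏ/(2Δx) = (1/4) × Δp_min
Δp'_min = 1/4 × 1.161e-26 kg·m/s = 2.904e-27 kg·m/s

Since Δp_min ∝ 1/Δx, when Δx is increased to 4 times its original value, Δp_min decreases to 1/4 of its original value.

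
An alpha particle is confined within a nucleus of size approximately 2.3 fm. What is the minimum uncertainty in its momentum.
2.293 × 10^-20 kg·m/s

Using the Heisenberg uncertainty principle:
ΔxΔp ≥ ℏ/2

With Δx ≈ L = 2.300e-15 m (the confinement size):
Δp_min = ℏ/(2Δx)
Δp_min = (1.055e-34 J·s) / (2 × 2.300e-15 m)
Δp_min = 2.293e-20 kg·m/s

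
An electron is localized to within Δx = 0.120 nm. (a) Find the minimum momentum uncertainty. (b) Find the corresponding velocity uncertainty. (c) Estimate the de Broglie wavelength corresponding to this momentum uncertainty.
(a) Δp_min = 4.394 × 10^-25 kg·m/s
(b) Δv_min = 482.365 km/s
(c) λ_dB = 1.508 nm

Step-by-step:

(a) From the uncertainty principle:
Δp_min = ℏ/(2Δx) = (1.055e-34 J·s)/(2 × 1.200e-10 m) = 4.394e-25 kg·m/s

(b) The velocity uncertainty:
Δv = Δp/m = (4.394e-25 kg·m/s)/(9.109e-31 kg) = 4.824e+05 m/s = 482.365 km/s

(c) The de Broglie wavelength for this momentum:
λ = h/p = (6.626e-34 J·s)/(4.394e-25 kg·m/s) = 1.508e-09 m = 1.508 nm

Note: The de Broglie wavelength is comparable to the localization size, as expected from wave-particle duality.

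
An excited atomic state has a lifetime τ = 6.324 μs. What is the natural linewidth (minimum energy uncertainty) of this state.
52.041 peV

Using the energy-time uncertainty principle:
ΔEΔt ≥ ℏ/2

The lifetime τ represents the time uncertainty Δt.
The natural linewidth (minimum energy uncertainty) is:

ΔE = ℏ/(2τ)
ΔE = (1.055e-34 J·s) / (2 × 6.324e-06 s)
ΔE = 8.338e-30 J = 52.041 peV

This natural linewidth limits the precision of spectroscopic measurements.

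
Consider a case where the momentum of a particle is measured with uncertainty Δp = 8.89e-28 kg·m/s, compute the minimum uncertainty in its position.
59.312 nm

Using the Heisenberg uncertainty principle:
ΔxΔp ≥ ℏ/2

The minimum uncertainty in position is:
Δx_min = ℏ/(2Δp)
Δx_min = (1.055e-34 J·s) / (2 × 8.890e-28 kg·m/s)
Δx_min = 5.931e-08 m = 59.312 nm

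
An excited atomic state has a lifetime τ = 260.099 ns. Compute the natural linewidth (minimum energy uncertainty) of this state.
1.265 neV

Using the energy-time uncertainty principle:
ΔEΔt ≥ ℏ/2

The lifetime τ represents the time uncertainty Δt.
The natural linewidth (minimum energy uncertainty) is:

ΔE = ℏ/(2τ)
ΔE = (1.055e-34 J·s) / (2 × 2.601e-07 s)
ΔE = 2.027e-28 J = 1.265 neV

This natural linewidth limits the precision of spectroscopic measurements.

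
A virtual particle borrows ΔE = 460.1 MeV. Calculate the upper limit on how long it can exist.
7.153 × 10^-25 s

Using the energy-time uncertainty principle:
ΔEΔt ≥ ℏ/2

For a virtual particle borrowing energy ΔE, the maximum lifetime is:
Δt_max = ℏ/(2ΔE)

Converting energy:
ΔE = 460.1 MeV = 7.372e-11 J

Δt_max = (1.055e-34 J·s) / (2 × 7.372e-11 J)
Δt_max = 7.153e-25 s = 7.153 × 10^-25 s

Virtual particles with higher borrowed energy exist for shorter times.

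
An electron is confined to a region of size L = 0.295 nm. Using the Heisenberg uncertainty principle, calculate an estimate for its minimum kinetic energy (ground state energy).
109.451 meV

Using the uncertainty principle to estimate ground state energy:

1. The position uncertainty is approximately the confinement size:
   Δx ≈ L = 2.950e-10 m

2. From ΔxΔp ≥ ℏ/2, the minimum momentum uncertainty is:
   Δp ≈ ℏ/(2L) = 1.787e-25 kg·m/s

3. The kinetic energy is approximately:
   KE ≈ (Δp)²/(2m) = (1.787e-25)²/(2 × 9.109e-31 kg)
   KE ≈ 1.754e-20 J = 109.451 meV

This is an order-of-magnitude estimate of the ground state energy.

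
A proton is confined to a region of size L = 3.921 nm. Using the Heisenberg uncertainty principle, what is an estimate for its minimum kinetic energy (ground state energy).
337.412 neV

Using the uncertainty principle to estimate ground state energy:

1. The position uncertainty is approximately the confinement size:
   Δx ≈ L = 3.921e-09 m

2. From ΔxΔp ≥ ℏ/2, the minimum momentum uncertainty is:
   Δp ≈ ℏ/(2L) = 1.345e-26 kg·m/s

3. The kinetic energy is approximately:
   KE ≈ (Δp)²/(2m) = (1.345e-26)²/(2 × 1.673e-27 kg)
   KE ≈ 5.406e-26 J = 337.412 neV

This is an order-of-magnitude estimate of the ground state energy.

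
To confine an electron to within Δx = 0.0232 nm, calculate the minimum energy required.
17.696 eV

Localizing a particle requires giving it sufficient momentum uncertainty:

1. From uncertainty principle: Δp ≥ ℏ/(2Δx)
   Δp_min = (1.055e-34 J·s) / (2 × 2.320e-11 m)
   Δp_min = 2.273e-24 kg·m/s

2. This momentum uncertainty corresponds to kinetic energy:
   KE ≈ (Δp)²/(2m) = (2.273e-24)²/(2 × 9.109e-31 kg)
   KE = 2.835e-18 J = 17.696 eV

Tighter localization requires more energy.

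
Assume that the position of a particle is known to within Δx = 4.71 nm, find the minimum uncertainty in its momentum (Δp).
1.120 × 10^-26 kg·m/s

Using the Heisenberg uncertainty principle:
ΔxΔp ≥ ℏ/2

The minimum uncertainty in momentum is:
Δp_min = ℏ/(2Δx)
Δp_min = (1.055e-34 J·s) / (2 × 4.710e-09 m)
Δp_min = 1.120e-26 kg·m/s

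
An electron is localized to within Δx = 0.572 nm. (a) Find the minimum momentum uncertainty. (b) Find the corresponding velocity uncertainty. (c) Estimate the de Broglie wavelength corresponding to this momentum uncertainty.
(a) Δp_min = 9.218 × 10^-26 kg·m/s
(b) Δv_min = 101.195 km/s
(c) λ_dB = 7.188 nm

Step-by-step:

(a) From the uncertainty principle:
Δp_min = ℏ/(2Δx) = (1.055e-34 J·s)/(2 × 5.720e-10 m) = 9.218e-26 kg·m/s

(b) The velocity uncertainty:
Δv = Δp/m = (9.218e-26 kg·m/s)/(9.109e-31 kg) = 1.012e+05 m/s = 101.195 km/s

(c) The de Broglie wavelength for this momentum:
λ = h/p = (6.626e-34 J·s)/(9.218e-26 kg·m/s) = 7.188e-09 m = 7.188 nm

Note: The de Broglie wavelength is comparable to the localization size, as expected from wave-particle duality.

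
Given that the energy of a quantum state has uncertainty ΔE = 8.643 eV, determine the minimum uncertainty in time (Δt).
38.078 as

Using the energy-time uncertainty principle:
ΔEΔt ≥ ℏ/2

The minimum uncertainty in time is:
Δt_min = ℏ/(2ΔE)
Δt_min = (1.055e-34 J·s) / (2 × 1.385e-18 J)
Δt_min = 3.808e-17 s = 38.078 as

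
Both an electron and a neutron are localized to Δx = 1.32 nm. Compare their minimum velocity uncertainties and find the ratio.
The electron has the larger minimum velocity uncertainty, by a ratio of 1838.7.

For both particles, Δp_min = ℏ/(2Δx) = 3.995e-26 kg·m/s (same for both).

The velocity uncertainty is Δv = Δp/m:
- electron: Δv = 3.995e-26 / 9.109e-31 = 4.385e+04 m/s = 43.851 km/s
- neutron: Δv = 3.995e-26 / 1.675e-27 = 2.385e+01 m/s = 23.849 m/s

Ratio: 4.385e+04 / 2.385e+01 = 1838.7

The lighter particle has larger velocity uncertainty because Δv ∝ 1/m.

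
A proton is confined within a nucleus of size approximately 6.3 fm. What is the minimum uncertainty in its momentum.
8.370 × 10^-21 kg·m/s

Using the Heisenberg uncertainty principle:
ΔxΔp ≥ ℏ/2

With Δx ≈ L = 6.300e-15 m (the confinement size):
Δp_min = ℏ/(2Δx)
Δp_min = (1.055e-34 J·s) / (2 × 6.300e-15 m)
Δp_min = 8.370e-21 kg·m/s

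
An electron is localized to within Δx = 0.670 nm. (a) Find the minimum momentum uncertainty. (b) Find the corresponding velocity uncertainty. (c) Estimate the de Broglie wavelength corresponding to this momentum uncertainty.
(a) Δp_min = 7.870 × 10^-26 kg·m/s
(b) Δv_min = 86.394 km/s
(c) λ_dB = 8.419 nm

Step-by-step:

(a) From the uncertainty principle:
Δp_min = ℏ/(2Δx) = (1.055e-34 J·s)/(2 × 6.700e-10 m) = 7.870e-26 kg·m/s

(b) The velocity uncertainty:
Δv = Δp/m = (7.870e-26 kg·m/s)/(9.109e-31 kg) = 8.639e+04 m/s = 86.394 km/s

(c) The de Broglie wavelength for this momentum:
λ = h/p = (6.626e-34 J·s)/(7.870e-26 kg·m/s) = 8.419e-09 m = 8.419 nm

Note: The de Broglie wavelength is comparable to the localization size, as expected from wave-particle duality.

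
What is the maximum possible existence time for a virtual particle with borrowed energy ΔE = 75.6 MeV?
4.353 ys

Using the energy-time uncertainty principle:
ΔEΔt ≥ ℏ/2

For a virtual particle borrowing energy ΔE, the maximum lifetime is:
Δt_max = ℏ/(2ΔE)

Converting energy:
ΔE = 75.6 MeV = 1.211e-11 J

Δt_max = (1.055e-34 J·s) / (2 × 1.211e-11 J)
Δt_max = 4.353e-24 s = 4.353 ys

Virtual particles with higher borrowed energy exist for shorter times.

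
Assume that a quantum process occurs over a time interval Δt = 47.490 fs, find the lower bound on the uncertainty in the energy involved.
6.930 meV

Using the energy-time uncertainty principle:
ΔEΔt ≥ ℏ/2

The minimum uncertainty in energy is:
ΔE_min = ℏ/(2Δt)
ΔE_min = (1.055e-34 J·s) / (2 × 4.749e-14 s)
ΔE_min = 1.110e-21 J = 6.930 meV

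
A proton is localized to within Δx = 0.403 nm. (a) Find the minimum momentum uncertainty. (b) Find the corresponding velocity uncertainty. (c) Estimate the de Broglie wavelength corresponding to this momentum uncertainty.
(a) Δp_min = 1.308 × 10^-25 kg·m/s
(b) Δv_min = 78.225 m/s
(c) λ_dB = 5.064 nm

Step-by-step:

(a) From the uncertainty principle:
Δp_min = ℏ/(2Δx) = (1.055e-34 J·s)/(2 × 4.030e-10 m) = 1.308e-25 kg·m/s

(b) The velocity uncertainty:
Δv = Δp/m = (1.308e-25 kg·m/s)/(1.673e-27 kg) = 7.822e+01 m/s = 78.225 m/s

(c) The de Broglie wavelength for this momentum:
λ = h/p = (6.626e-34 J·s)/(1.308e-25 kg·m/s) = 5.064e-09 m = 5.064 nm

Note: The de Broglie wavelength is comparable to the localization size, as expected from wave-particle duality.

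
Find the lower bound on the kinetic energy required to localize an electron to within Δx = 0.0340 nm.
8.240 eV

Localizing a particle requires giving it sufficient momentum uncertainty:

1. From uncertainty principle: Δp ≥ ℏ/(2Δx)
   Δp_min = (1.055e-34 J·s) / (2 × 3.400e-11 m)
   Δp_min = 1.551e-24 kg·m/s

2. This momentum uncertainty corresponds to kinetic energy:
   KE ≈ (Δp)²/(2m) = (1.551e-24)²/(2 × 9.109e-31 kg)
   KE = 1.320e-18 J = 8.240 eV

Tighter localization requires more energy.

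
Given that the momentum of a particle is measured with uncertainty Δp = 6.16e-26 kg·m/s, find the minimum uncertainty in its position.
855.984 pm

Using the Heisenberg uncertainty principle:
ΔxΔp ≥ ℏ/2

The minimum uncertainty in position is:
Δx_min = ℏ/(2Δp)
Δx_min = (1.055e-34 J·s) / (2 × 6.160e-26 kg·m/s)
Δx_min = 8.560e-10 m = 855.984 pm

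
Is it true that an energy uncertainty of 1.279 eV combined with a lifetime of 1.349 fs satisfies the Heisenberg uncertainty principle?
Yes, it satisfies the uncertainty relation.

Calculate the product ΔEΔt:
ΔE = 1.279 eV = 2.049e-19 J
ΔEΔt = (2.049e-19 J) × (1.349e-15 s)
ΔEΔt = 2.764e-34 J·s

Compare to the minimum allowed value ℏ/2:
ℏ/2 = 5.273e-35 J·s

Since ΔEΔt = 2.764e-34 J·s ≥ 5.273e-35 J·s = ℏ/2,
this satisfies the uncertainty relation.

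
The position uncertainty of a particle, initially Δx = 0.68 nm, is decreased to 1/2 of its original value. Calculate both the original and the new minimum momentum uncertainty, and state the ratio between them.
Original Δp_min = 7.754 × 10^-26 kg·m/s; new Δp'_min = 1.551 × 10^-25 kg·m/s; ratio Δp'_min/Δp_min = 2.

From the uncertainty principle ΔxΔp ≥ ℏ/2, the minimum momentum uncertainty is Δp_min = ℏ/(2Δx).

Original (Δx = 0.68 nm = 6.800e-10 m):
Δp_min = (1.055e-34 J·s)/(2 × 6.800e-10 m) = 7.754e-26 kg·m/s

When Δx → (1/2)Δx:
Δp'_min = ℏ/(2 × (1/2)Δx) = 2 × ℏ/(2Δx) = 2 × Δp_min
Δp'_min = 2 × 7.754e-26 kg·m/s = 1.551e-25 kg·m/s

Since Δp_min ∝ 1/Δx, when Δx is decreased to 1/2 of its original value, Δp_min increases to 2 times its original value.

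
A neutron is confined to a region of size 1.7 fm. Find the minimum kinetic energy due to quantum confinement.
1.792 MeV

Using the uncertainty principle:

1. Position uncertainty: Δx ≈ 1.700e-15 m
2. Minimum momentum uncertainty: Δp = ℏ/(2Δx) = 3.102e-20 kg·m/s
3. Minimum kinetic energy:
   KE = (Δp)²/(2m) = (3.102e-20)²/(2 × 1.675e-27 kg)
   KE = 2.872e-13 J = 1.792 MeV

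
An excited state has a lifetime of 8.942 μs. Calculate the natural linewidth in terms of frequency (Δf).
8.899 kHz

Using the energy-time uncertainty principle and E = hf:
ΔEΔt ≥ ℏ/2
hΔf·Δt ≥ ℏ/2

The minimum frequency uncertainty is:
Δf = ℏ/(2hτ) = 1/(4πτ)
Δf = 1/(4π × 8.942e-06 s)
Δf = 8.899e+03 Hz = 8.899 kHz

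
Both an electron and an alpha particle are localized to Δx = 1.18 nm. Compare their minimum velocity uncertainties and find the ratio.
The electron has the larger minimum velocity uncertainty, by a ratio of 7294.3.

For both particles, Δp_min = ℏ/(2Δx) = 4.469e-26 kg·m/s (same for both).

The velocity uncertainty is Δv = Δp/m:
- electron: Δv = 4.469e-26 / 9.109e-31 = 4.905e+04 m/s = 49.054 km/s
- alpha particle: Δv = 4.469e-26 / 6.645e-27 = 6.725e+00 m/s = 6.725 m/s

Ratio: 4.905e+04 / 6.725e+00 = 7294.3

The lighter particle has larger velocity uncertainty because Δv ∝ 1/m.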